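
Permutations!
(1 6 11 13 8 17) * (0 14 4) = (0 14 4)(1 6 11 13 8 17) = [14, 6, 2, 3, 0, 5, 11, 7, 17, 9, 10, 13, 12, 8, 4, 15, 16, 1]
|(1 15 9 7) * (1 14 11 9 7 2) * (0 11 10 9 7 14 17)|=|(0 11 7 17)(1 15 14 10 9 2)|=12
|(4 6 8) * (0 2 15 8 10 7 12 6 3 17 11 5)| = 36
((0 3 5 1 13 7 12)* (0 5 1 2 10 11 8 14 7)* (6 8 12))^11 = (0 13 1 3)(2 10 11 12 5)(6 7 14 8)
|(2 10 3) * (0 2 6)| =5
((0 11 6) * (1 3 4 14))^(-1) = (0 6 11)(1 14 4 3)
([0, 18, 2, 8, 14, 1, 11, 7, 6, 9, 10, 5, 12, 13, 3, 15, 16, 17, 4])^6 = [0, 6, 2, 18, 5, 8, 14, 7, 4, 9, 10, 3, 12, 13, 1, 15, 16, 17, 11]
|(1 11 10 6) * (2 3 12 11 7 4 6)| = 20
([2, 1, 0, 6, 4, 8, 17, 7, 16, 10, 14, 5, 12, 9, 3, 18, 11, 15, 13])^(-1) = (0 2)(3 14 10 9 13 18 15 17 6)(5 11 16 8)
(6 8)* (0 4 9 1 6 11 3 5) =(0 4 9 1 6 8 11 3 5) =[4, 6, 2, 5, 9, 0, 8, 7, 11, 1, 10, 3]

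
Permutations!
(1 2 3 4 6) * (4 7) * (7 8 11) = (1 2 3 8 11 7 4 6) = [0, 2, 3, 8, 6, 5, 1, 4, 11, 9, 10, 7]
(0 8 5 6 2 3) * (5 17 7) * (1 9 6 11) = (0 8 17 7 5 11 1 9 6 2 3) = [8, 9, 3, 0, 4, 11, 2, 5, 17, 6, 10, 1, 12, 13, 14, 15, 16, 7]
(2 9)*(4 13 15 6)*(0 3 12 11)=(0 3 12 11)(2 9)(4 13 15 6)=[3, 1, 9, 12, 13, 5, 4, 7, 8, 2, 10, 0, 11, 15, 14, 6]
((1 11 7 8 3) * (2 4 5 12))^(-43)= (1 7 3 11 8)(2 4 5 12)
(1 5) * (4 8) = [0, 5, 2, 3, 8, 1, 6, 7, 4] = (1 5)(4 8)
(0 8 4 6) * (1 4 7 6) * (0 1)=[8, 4, 2, 3, 0, 5, 1, 6, 7]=(0 8 7 6 1 4)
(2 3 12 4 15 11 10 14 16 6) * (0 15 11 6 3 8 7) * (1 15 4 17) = (0 4 11 10 14 16 3 12 17 1 15 6 2 8 7) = [4, 15, 8, 12, 11, 5, 2, 0, 7, 9, 14, 10, 17, 13, 16, 6, 3, 1]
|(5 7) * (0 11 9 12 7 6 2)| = 8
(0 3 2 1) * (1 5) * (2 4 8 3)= (0 2 5 1)(3 4 8)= [2, 0, 5, 4, 8, 1, 6, 7, 3]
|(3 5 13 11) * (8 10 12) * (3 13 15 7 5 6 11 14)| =|(3 6 11 13 14)(5 15 7)(8 10 12)| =15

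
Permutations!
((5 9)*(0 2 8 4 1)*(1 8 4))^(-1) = ((0 2 4 8 1)(5 9))^(-1) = (0 1 8 4 2)(5 9)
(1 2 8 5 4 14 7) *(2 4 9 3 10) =(1 4 14 7)(2 8 5 9 3 10) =[0, 4, 8, 10, 14, 9, 6, 1, 5, 3, 2, 11, 12, 13, 7]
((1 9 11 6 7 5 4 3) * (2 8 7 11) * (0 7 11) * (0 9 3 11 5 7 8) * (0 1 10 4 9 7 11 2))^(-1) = ((0 8 5 9)(1 3 10 4 2)(6 7 11))^(-1) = (0 9 5 8)(1 2 4 10 3)(6 11 7)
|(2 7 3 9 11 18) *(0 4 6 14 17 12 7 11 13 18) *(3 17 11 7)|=|(0 4 6 14 11)(2 7 17 12 3 9 13 18)|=40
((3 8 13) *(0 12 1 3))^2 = (0 1 8)(3 13 12)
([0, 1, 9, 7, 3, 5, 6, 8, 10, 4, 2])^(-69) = (2 9 4 3 7 8 10)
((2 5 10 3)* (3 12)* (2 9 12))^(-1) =((2 5 10)(3 9 12))^(-1) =(2 10 5)(3 12 9)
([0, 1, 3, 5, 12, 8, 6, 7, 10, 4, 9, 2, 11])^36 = [0, 1, 2, 3, 4, 5, 6, 7, 8, 9, 10, 11, 12]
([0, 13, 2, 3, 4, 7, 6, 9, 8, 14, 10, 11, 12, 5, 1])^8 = [0, 5, 2, 3, 4, 9, 6, 14, 8, 1, 10, 11, 12, 7, 13]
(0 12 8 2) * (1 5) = (0 12 8 2)(1 5) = [12, 5, 0, 3, 4, 1, 6, 7, 2, 9, 10, 11, 8]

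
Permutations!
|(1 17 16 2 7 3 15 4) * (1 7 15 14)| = 9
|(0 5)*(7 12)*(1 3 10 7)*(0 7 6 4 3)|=20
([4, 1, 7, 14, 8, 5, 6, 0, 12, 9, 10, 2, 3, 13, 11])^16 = [2, 1, 14, 8, 7, 5, 6, 11, 0, 9, 10, 3, 4, 13, 12]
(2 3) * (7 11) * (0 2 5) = [2, 1, 3, 5, 4, 0, 6, 11, 8, 9, 10, 7] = (0 2 3 5)(7 11)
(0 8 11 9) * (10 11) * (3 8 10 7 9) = (0 10 11 3 8 7 9) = [10, 1, 2, 8, 4, 5, 6, 9, 7, 0, 11, 3]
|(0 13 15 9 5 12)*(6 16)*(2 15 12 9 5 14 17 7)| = |(0 13 12)(2 15 5 9 14 17 7)(6 16)| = 42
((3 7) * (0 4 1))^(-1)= (0 1 4)(3 7)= ((0 4 1)(3 7))^(-1)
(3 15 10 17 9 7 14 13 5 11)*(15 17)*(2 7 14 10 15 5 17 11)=(2 7 10 5)(3 11)(9 14 13 17)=[0, 1, 7, 11, 4, 2, 6, 10, 8, 14, 5, 3, 12, 17, 13, 15, 16, 9]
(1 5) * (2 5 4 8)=(1 4 8 2 5)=[0, 4, 5, 3, 8, 1, 6, 7, 2]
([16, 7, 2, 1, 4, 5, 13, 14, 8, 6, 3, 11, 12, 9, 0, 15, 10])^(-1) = (0 14 7 1 3 10 16)(6 9 13)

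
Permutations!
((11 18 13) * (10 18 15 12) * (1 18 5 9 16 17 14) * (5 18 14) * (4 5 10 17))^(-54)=(4 9)(5 16)(10 13 15 17 18 11 12)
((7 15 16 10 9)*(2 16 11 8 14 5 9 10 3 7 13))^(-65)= (2 16 3 7 15 11 8 14 5 9 13)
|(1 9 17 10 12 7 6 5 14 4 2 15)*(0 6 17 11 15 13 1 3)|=12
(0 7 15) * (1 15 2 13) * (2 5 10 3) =[7, 15, 13, 2, 4, 10, 6, 5, 8, 9, 3, 11, 12, 1, 14, 0] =(0 7 5 10 3 2 13 1 15)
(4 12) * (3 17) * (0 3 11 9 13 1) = (0 3 17 11 9 13 1)(4 12) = [3, 0, 2, 17, 12, 5, 6, 7, 8, 13, 10, 9, 4, 1, 14, 15, 16, 11]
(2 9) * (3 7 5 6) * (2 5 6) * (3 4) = (2 9 5)(3 7 6 4) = [0, 1, 9, 7, 3, 2, 4, 6, 8, 5]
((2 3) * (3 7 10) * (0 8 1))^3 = (2 3 10 7)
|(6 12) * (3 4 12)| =4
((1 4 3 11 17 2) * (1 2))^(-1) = (1 17 11 3 4)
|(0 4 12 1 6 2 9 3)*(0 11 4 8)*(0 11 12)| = 12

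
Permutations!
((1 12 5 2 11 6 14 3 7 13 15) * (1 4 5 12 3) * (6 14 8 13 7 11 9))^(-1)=(1 14 11 3)(2 5 4 15 13 8 6 9)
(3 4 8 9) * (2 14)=[0, 1, 14, 4, 8, 5, 6, 7, 9, 3, 10, 11, 12, 13, 2]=(2 14)(3 4 8 9)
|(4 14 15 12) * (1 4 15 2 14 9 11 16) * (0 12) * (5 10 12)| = 10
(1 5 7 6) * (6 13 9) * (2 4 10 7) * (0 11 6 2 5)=(0 11 6 1)(2 4 10 7 13 9)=[11, 0, 4, 3, 10, 5, 1, 13, 8, 2, 7, 6, 12, 9]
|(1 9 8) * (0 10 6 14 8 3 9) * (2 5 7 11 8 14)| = 18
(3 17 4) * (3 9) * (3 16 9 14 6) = (3 17 4 14 6)(9 16) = [0, 1, 2, 17, 14, 5, 3, 7, 8, 16, 10, 11, 12, 13, 6, 15, 9, 4]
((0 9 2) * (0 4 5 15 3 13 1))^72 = (15)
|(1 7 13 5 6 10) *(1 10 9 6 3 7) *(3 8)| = 10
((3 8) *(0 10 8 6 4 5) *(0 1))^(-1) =((0 10 8 3 6 4 5 1))^(-1) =(0 1 5 4 6 3 8 10)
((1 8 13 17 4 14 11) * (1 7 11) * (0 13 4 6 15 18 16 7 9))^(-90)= ((0 13 17 6 15 18 16 7 11 9)(1 8 4 14))^(-90)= (18)(1 4)(8 14)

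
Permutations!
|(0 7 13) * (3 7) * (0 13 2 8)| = 5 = |(13)(0 3 7 2 8)|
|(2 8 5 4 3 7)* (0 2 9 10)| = |(0 2 8 5 4 3 7 9 10)| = 9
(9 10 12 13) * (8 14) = (8 14)(9 10 12 13) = [0, 1, 2, 3, 4, 5, 6, 7, 14, 10, 12, 11, 13, 9, 8]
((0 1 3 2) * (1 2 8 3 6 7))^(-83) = ((0 2)(1 6 7)(3 8))^(-83) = (0 2)(1 6 7)(3 8)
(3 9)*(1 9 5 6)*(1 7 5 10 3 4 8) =(1 9 4 8)(3 10)(5 6 7) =[0, 9, 2, 10, 8, 6, 7, 5, 1, 4, 3]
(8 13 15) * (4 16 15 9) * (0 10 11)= (0 10 11)(4 16 15 8 13 9)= [10, 1, 2, 3, 16, 5, 6, 7, 13, 4, 11, 0, 12, 9, 14, 8, 15]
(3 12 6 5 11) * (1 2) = (1 2)(3 12 6 5 11) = [0, 2, 1, 12, 4, 11, 5, 7, 8, 9, 10, 3, 6]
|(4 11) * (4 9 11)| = |(9 11)| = 2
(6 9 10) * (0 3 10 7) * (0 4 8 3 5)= (0 5)(3 10 6 9 7 4 8)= [5, 1, 2, 10, 8, 0, 9, 4, 3, 7, 6]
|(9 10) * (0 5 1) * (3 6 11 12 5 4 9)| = 10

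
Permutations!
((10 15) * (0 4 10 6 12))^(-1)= ((0 4 10 15 6 12))^(-1)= (0 12 6 15 10 4)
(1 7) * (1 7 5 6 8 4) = (1 5 6 8 4) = [0, 5, 2, 3, 1, 6, 8, 7, 4]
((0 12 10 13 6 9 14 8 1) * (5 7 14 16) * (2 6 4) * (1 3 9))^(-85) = (0 13 6 12 4 1 10 2)(3 8 14 7 5 16 9)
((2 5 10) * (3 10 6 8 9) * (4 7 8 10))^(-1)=(2 10 6 5)(3 9 8 7 4)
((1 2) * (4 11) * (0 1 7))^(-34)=(11)(0 2)(1 7)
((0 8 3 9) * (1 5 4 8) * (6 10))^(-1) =((0 1 5 4 8 3 9)(6 10))^(-1) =(0 9 3 8 4 5 1)(6 10)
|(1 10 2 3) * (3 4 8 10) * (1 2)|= |(1 3 2 4 8 10)|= 6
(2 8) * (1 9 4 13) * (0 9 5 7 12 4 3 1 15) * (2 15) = [9, 5, 8, 1, 13, 7, 6, 12, 15, 3, 10, 11, 4, 2, 14, 0] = (0 9 3 1 5 7 12 4 13 2 8 15)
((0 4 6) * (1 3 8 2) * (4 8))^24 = (0 1 6 2 4 8 3)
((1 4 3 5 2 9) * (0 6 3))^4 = (0 2)(1 3)(4 5)(6 9)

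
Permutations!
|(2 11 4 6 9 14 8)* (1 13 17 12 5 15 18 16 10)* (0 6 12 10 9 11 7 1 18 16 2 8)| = 70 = |(0 6 11 4 12 5 15 16 9 14)(1 13 17 10 18 2 7)|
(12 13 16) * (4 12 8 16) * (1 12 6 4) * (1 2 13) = (1 12)(2 13)(4 6)(8 16) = [0, 12, 13, 3, 6, 5, 4, 7, 16, 9, 10, 11, 1, 2, 14, 15, 8]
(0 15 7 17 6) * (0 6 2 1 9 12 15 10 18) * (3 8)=(0 10 18)(1 9 12 15 7 17 2)(3 8)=[10, 9, 1, 8, 4, 5, 6, 17, 3, 12, 18, 11, 15, 13, 14, 7, 16, 2, 0]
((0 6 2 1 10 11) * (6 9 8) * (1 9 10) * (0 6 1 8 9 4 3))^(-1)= (0 3 4 2 6 11 10)(1 8)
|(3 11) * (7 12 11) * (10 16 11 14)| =7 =|(3 7 12 14 10 16 11)|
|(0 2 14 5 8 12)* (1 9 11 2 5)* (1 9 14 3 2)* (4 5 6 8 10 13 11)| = 8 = |(0 6 8 12)(1 14 9 4 5 10 13 11)(2 3)|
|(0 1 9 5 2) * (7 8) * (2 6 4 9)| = |(0 1 2)(4 9 5 6)(7 8)| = 12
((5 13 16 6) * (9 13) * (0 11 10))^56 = (0 10 11)(5 9 13 16 6)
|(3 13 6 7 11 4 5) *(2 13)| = |(2 13 6 7 11 4 5 3)| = 8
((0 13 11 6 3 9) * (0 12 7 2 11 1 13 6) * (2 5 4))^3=(0 9 5 11 3 7 2 6 12 4)(1 13)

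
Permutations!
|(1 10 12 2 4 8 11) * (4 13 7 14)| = |(1 10 12 2 13 7 14 4 8 11)| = 10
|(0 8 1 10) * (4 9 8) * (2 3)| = 6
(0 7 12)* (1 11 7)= [1, 11, 2, 3, 4, 5, 6, 12, 8, 9, 10, 7, 0]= (0 1 11 7 12)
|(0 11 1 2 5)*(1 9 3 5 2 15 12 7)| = |(0 11 9 3 5)(1 15 12 7)| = 20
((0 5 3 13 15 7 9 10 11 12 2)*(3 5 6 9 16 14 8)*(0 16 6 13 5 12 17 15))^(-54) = ((0 13)(2 16 14 8 3 5 12)(6 9 10 11 17 15 7))^(-54) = (2 14 3 12 16 8 5)(6 10 17 7 9 11 15)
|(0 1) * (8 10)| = |(0 1)(8 10)| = 2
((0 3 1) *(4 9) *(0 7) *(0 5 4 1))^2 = (1 5 9 7 4)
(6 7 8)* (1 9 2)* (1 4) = [0, 9, 4, 3, 1, 5, 7, 8, 6, 2] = (1 9 2 4)(6 7 8)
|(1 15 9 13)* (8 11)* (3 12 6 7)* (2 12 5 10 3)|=12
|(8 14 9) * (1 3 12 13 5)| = |(1 3 12 13 5)(8 14 9)| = 15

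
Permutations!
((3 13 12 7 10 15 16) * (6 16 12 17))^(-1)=((3 13 17 6 16)(7 10 15 12))^(-1)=(3 16 6 17 13)(7 12 15 10)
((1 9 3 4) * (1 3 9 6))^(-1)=(9)(1 6)(3 4)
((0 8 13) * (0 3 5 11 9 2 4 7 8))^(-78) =((2 4 7 8 13 3 5 11 9))^(-78) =(2 8 5)(3 9 7)(4 13 11)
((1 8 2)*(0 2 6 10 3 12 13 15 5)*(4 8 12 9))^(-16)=((0 2 1 12 13 15 5)(3 9 4 8 6 10))^(-16)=(0 15 12 2 5 13 1)(3 4 6)(8 10 9)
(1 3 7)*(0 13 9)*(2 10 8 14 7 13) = (0 2 10 8 14 7 1 3 13 9) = [2, 3, 10, 13, 4, 5, 6, 1, 14, 0, 8, 11, 12, 9, 7]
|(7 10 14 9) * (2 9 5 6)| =|(2 9 7 10 14 5 6)| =7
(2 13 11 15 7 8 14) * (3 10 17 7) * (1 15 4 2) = (1 15 3 10 17 7 8 14)(2 13 11 4) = [0, 15, 13, 10, 2, 5, 6, 8, 14, 9, 17, 4, 12, 11, 1, 3, 16, 7]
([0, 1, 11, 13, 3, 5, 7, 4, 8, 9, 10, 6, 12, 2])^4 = [0, 1, 4, 6, 11, 5, 13, 2, 8, 9, 10, 3, 12, 7]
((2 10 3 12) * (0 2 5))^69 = ((0 2 10 3 12 5))^69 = (0 3)(2 12)(5 10)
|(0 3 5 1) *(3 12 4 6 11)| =|(0 12 4 6 11 3 5 1)| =8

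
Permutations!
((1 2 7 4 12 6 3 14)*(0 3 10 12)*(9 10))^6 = (0 4 7 2 1 14 3)(6 10)(9 12)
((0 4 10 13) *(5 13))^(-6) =((0 4 10 5 13))^(-6) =(0 13 5 10 4)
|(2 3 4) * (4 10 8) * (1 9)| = |(1 9)(2 3 10 8 4)| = 10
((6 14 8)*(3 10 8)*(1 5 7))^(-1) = ((1 5 7)(3 10 8 6 14))^(-1) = (1 7 5)(3 14 6 8 10)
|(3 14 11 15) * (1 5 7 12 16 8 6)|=28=|(1 5 7 12 16 8 6)(3 14 11 15)|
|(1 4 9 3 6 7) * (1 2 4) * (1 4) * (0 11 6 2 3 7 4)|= 9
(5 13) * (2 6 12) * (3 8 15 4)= (2 6 12)(3 8 15 4)(5 13)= [0, 1, 6, 8, 3, 13, 12, 7, 15, 9, 10, 11, 2, 5, 14, 4]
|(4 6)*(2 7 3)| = |(2 7 3)(4 6)| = 6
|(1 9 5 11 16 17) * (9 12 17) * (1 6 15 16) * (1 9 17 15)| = 6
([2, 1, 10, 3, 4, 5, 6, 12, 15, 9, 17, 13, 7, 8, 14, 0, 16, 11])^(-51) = [13, 1, 8, 3, 4, 5, 6, 12, 17, 9, 15, 2, 7, 10, 14, 11, 16, 0]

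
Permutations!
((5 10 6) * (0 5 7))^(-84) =(0 5 10 6 7)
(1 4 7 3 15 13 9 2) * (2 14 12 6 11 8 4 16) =[0, 16, 1, 15, 7, 5, 11, 3, 4, 14, 10, 8, 6, 9, 12, 13, 2] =(1 16 2)(3 15 13 9 14 12 6 11 8 4 7)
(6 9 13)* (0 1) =(0 1)(6 9 13) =[1, 0, 2, 3, 4, 5, 9, 7, 8, 13, 10, 11, 12, 6]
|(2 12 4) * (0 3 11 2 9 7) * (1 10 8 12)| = 11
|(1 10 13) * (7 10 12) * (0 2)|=10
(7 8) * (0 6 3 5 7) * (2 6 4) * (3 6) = [4, 1, 3, 5, 2, 7, 6, 8, 0] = (0 4 2 3 5 7 8)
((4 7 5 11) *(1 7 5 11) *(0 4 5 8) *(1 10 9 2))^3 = (1 5 2 11 9 7 10)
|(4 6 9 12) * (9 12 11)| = 6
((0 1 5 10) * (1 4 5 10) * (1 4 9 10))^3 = (10)(4 5)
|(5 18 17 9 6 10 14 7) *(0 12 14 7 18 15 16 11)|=|(0 12 14 18 17 9 6 10 7 5 15 16 11)|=13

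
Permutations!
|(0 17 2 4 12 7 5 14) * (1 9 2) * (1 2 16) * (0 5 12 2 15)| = |(0 17 15)(1 9 16)(2 4)(5 14)(7 12)| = 6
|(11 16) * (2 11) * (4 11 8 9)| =6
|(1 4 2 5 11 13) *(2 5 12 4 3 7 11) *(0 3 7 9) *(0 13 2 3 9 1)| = 24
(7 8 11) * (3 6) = [0, 1, 2, 6, 4, 5, 3, 8, 11, 9, 10, 7] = (3 6)(7 8 11)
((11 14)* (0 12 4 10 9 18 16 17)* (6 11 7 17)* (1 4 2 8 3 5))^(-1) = (0 17 7 14 11 6 16 18 9 10 4 1 5 3 8 2 12)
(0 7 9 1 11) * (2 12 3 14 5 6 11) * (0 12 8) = (0 7 9 1 2 8)(3 14 5 6 11 12) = [7, 2, 8, 14, 4, 6, 11, 9, 0, 1, 10, 12, 3, 13, 5]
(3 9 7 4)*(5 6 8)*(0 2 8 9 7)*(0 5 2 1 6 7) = (0 1 6 9 5 7 4 3)(2 8) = [1, 6, 8, 0, 3, 7, 9, 4, 2, 5]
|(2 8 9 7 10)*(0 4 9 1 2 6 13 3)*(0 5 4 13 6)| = 24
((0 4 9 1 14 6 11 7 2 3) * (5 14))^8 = ((0 4 9 1 5 14 6 11 7 2 3))^8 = (0 7 14 9 3 11 5 4 2 6 1)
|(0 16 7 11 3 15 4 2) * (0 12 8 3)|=12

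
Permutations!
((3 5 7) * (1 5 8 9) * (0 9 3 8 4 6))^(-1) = ((0 9 1 5 7 8 3 4 6))^(-1) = (0 6 4 3 8 7 5 1 9)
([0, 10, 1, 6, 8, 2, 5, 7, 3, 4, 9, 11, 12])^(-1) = (12)(1 2 5 6 3 8 4 9 10)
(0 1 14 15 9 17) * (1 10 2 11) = (0 10 2 11 1 14 15 9 17) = [10, 14, 11, 3, 4, 5, 6, 7, 8, 17, 2, 1, 12, 13, 15, 9, 16, 0]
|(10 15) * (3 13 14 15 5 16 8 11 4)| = |(3 13 14 15 10 5 16 8 11 4)| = 10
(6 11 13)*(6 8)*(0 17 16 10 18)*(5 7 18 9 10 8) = [17, 1, 2, 3, 4, 7, 11, 18, 6, 10, 9, 13, 12, 5, 14, 15, 8, 16, 0] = (0 17 16 8 6 11 13 5 7 18)(9 10)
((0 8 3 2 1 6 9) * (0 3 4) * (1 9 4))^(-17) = ((0 8 1 6 4)(2 9 3))^(-17) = (0 6 8 4 1)(2 9 3)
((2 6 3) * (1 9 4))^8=((1 9 4)(2 6 3))^8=(1 4 9)(2 3 6)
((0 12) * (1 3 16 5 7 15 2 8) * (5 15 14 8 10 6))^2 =(1 16 2 6 7 8 3 15 10 5 14)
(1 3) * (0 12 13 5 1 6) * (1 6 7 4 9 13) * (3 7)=[12, 7, 2, 3, 9, 6, 0, 4, 8, 13, 10, 11, 1, 5]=(0 12 1 7 4 9 13 5 6)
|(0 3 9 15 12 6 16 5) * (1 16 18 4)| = |(0 3 9 15 12 6 18 4 1 16 5)| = 11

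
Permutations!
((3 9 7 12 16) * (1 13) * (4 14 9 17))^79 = (1 13)(3 16 12 7 9 14 4 17)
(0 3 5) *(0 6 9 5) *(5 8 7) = (0 3)(5 6 9 8 7) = [3, 1, 2, 0, 4, 6, 9, 5, 7, 8]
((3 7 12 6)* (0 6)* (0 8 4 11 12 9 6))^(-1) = (3 6 9 7)(4 8 12 11)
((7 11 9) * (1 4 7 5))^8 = (1 7 9)(4 11 5) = ((1 4 7 11 9 5))^8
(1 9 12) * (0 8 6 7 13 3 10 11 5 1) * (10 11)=(0 8 6 7 13 3 11 5 1 9 12)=[8, 9, 2, 11, 4, 1, 7, 13, 6, 12, 10, 5, 0, 3]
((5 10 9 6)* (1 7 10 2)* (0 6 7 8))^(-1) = (0 8 1 2 5 6)(7 9 10)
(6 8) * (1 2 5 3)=(1 2 5 3)(6 8)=[0, 2, 5, 1, 4, 3, 8, 7, 6]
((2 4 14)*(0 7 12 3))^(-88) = ((0 7 12 3)(2 4 14))^(-88) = (2 14 4)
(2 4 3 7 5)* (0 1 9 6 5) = (0 1 9 6 5 2 4 3 7) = [1, 9, 4, 7, 3, 2, 5, 0, 8, 6]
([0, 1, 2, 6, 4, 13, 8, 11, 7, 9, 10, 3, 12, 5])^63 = (3 7 6 11 8)(5 13)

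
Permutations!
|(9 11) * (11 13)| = 3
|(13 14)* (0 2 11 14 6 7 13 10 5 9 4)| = 24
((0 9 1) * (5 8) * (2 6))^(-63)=((0 9 1)(2 6)(5 8))^(-63)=(9)(2 6)(5 8)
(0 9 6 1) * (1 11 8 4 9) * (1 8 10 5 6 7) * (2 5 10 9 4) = [8, 0, 5, 3, 4, 6, 11, 1, 2, 7, 10, 9] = (0 8 2 5 6 11 9 7 1)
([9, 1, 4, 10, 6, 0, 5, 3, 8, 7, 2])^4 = [10, 1, 0, 6, 9, 3, 7, 4, 8, 2, 5]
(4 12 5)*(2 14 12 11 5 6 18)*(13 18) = (2 14 12 6 13 18)(4 11 5) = [0, 1, 14, 3, 11, 4, 13, 7, 8, 9, 10, 5, 6, 18, 12, 15, 16, 17, 2]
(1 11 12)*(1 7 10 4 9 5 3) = [0, 11, 2, 1, 9, 3, 6, 10, 8, 5, 4, 12, 7] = (1 11 12 7 10 4 9 5 3)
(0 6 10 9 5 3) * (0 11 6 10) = (0 10 9 5 3 11 6) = [10, 1, 2, 11, 4, 3, 0, 7, 8, 5, 9, 6]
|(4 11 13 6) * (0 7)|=4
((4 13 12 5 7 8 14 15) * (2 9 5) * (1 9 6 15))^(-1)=(1 14 8 7 5 9)(2 12 13 4 15 6)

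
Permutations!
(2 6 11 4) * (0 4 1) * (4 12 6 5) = (0 12 6 11 1)(2 5 4) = [12, 0, 5, 3, 2, 4, 11, 7, 8, 9, 10, 1, 6]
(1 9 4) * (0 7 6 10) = (0 7 6 10)(1 9 4) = [7, 9, 2, 3, 1, 5, 10, 6, 8, 4, 0]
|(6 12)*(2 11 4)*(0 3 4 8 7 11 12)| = 6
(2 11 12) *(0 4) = (0 4)(2 11 12) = [4, 1, 11, 3, 0, 5, 6, 7, 8, 9, 10, 12, 2]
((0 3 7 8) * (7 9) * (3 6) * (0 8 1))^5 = ((0 6 3 9 7 1))^5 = (0 1 7 9 3 6)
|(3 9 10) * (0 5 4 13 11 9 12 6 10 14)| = 28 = |(0 5 4 13 11 9 14)(3 12 6 10)|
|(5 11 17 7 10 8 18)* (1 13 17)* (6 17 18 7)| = |(1 13 18 5 11)(6 17)(7 10 8)| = 30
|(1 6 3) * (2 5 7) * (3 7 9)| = 7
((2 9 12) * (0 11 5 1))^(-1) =((0 11 5 1)(2 9 12))^(-1) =(0 1 5 11)(2 12 9)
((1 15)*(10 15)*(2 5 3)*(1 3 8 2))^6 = (1 15)(3 10)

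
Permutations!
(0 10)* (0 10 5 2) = (10)(0 5 2) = [5, 1, 0, 3, 4, 2, 6, 7, 8, 9, 10]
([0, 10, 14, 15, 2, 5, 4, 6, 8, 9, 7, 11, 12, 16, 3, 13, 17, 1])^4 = (1 4 15)(2 13 10)(3 17 6)(7 14 16)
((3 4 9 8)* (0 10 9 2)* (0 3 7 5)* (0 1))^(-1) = ((0 10 9 8 7 5 1)(2 3 4))^(-1) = (0 1 5 7 8 9 10)(2 4 3)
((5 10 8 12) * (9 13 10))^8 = ((5 9 13 10 8 12))^8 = (5 13 8)(9 10 12)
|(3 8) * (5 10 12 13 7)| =|(3 8)(5 10 12 13 7)| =10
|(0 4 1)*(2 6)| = 6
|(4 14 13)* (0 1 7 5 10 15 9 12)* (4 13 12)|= 10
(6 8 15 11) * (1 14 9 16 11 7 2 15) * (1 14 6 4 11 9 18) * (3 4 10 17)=(1 6 8 14 18)(2 15 7)(3 4 11 10 17)(9 16)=[0, 6, 15, 4, 11, 5, 8, 2, 14, 16, 17, 10, 12, 13, 18, 7, 9, 3, 1]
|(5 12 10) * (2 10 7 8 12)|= |(2 10 5)(7 8 12)|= 3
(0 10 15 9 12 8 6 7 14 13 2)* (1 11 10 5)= (0 5 1 11 10 15 9 12 8 6 7 14 13 2)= [5, 11, 0, 3, 4, 1, 7, 14, 6, 12, 15, 10, 8, 2, 13, 9]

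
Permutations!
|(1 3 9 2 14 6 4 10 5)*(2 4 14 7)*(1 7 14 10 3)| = 6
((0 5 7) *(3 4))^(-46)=((0 5 7)(3 4))^(-46)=(0 7 5)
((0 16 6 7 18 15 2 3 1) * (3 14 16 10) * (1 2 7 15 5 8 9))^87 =(0 2 6 18 9 10 14 15 5 1 3 16 7 8)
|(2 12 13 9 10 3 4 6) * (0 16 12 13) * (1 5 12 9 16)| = 8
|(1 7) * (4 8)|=|(1 7)(4 8)|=2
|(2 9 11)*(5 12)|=6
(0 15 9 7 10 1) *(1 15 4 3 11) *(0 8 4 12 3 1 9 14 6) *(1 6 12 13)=[13, 8, 2, 11, 6, 5, 0, 10, 4, 7, 15, 9, 3, 1, 12, 14]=(0 13 1 8 4 6)(3 11 9 7 10 15 14 12)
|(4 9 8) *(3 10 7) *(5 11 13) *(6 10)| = |(3 6 10 7)(4 9 8)(5 11 13)| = 12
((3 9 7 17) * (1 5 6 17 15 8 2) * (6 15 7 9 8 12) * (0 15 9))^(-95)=((0 15 12 6 17 3 8 2 1 5 9))^(-95)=(0 17 1 15 3 5 12 8 9 6 2)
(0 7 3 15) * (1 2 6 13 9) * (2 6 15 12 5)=(0 7 3 12 5 2 15)(1 6 13 9)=[7, 6, 15, 12, 4, 2, 13, 3, 8, 1, 10, 11, 5, 9, 14, 0]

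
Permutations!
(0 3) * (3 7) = (0 7 3) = [7, 1, 2, 0, 4, 5, 6, 3]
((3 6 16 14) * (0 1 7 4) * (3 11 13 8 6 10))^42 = ((0 1 7 4)(3 10)(6 16 14 11 13 8))^42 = (16)(0 7)(1 4)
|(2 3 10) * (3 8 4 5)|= |(2 8 4 5 3 10)|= 6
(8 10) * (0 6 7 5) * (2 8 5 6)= [2, 1, 8, 3, 4, 0, 7, 6, 10, 9, 5]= (0 2 8 10 5)(6 7)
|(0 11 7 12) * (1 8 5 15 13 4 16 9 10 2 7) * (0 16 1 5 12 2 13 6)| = |(0 11 5 15 6)(1 8 12 16 9 10 13 4)(2 7)| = 40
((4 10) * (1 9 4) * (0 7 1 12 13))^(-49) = ((0 7 1 9 4 10 12 13))^(-49) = (0 13 12 10 4 9 1 7)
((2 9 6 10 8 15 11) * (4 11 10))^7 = (2 6 11 9 4)(8 15 10)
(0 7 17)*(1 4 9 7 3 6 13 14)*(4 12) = (0 3 6 13 14 1 12 4 9 7 17) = [3, 12, 2, 6, 9, 5, 13, 17, 8, 7, 10, 11, 4, 14, 1, 15, 16, 0]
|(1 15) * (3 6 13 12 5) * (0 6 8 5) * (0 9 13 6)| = 6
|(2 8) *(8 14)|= 3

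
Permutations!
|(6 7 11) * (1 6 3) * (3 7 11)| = |(1 6 11 7 3)| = 5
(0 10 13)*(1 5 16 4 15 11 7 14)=(0 10 13)(1 5 16 4 15 11 7 14)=[10, 5, 2, 3, 15, 16, 6, 14, 8, 9, 13, 7, 12, 0, 1, 11, 4]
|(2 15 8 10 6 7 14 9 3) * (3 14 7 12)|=|(2 15 8 10 6 12 3)(9 14)|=14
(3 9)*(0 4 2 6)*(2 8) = (0 4 8 2 6)(3 9) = [4, 1, 6, 9, 8, 5, 0, 7, 2, 3]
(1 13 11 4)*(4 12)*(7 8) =(1 13 11 12 4)(7 8) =[0, 13, 2, 3, 1, 5, 6, 8, 7, 9, 10, 12, 4, 11]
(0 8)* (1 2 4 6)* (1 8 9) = [9, 2, 4, 3, 6, 5, 8, 7, 0, 1] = (0 9 1 2 4 6 8)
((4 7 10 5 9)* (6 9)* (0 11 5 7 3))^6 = ((0 11 5 6 9 4 3)(7 10))^6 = (0 3 4 9 6 5 11)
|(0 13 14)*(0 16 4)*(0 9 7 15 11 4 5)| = 5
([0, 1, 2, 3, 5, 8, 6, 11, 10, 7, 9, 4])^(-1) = (4 11 7 9 10 8 5)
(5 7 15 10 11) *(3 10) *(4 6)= (3 10 11 5 7 15)(4 6)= [0, 1, 2, 10, 6, 7, 4, 15, 8, 9, 11, 5, 12, 13, 14, 3]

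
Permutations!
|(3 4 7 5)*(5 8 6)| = |(3 4 7 8 6 5)| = 6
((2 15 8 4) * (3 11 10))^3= ((2 15 8 4)(3 11 10))^3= (2 4 8 15)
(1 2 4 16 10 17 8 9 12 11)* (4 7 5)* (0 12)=(0 12 11 1 2 7 5 4 16 10 17 8 9)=[12, 2, 7, 3, 16, 4, 6, 5, 9, 0, 17, 1, 11, 13, 14, 15, 10, 8]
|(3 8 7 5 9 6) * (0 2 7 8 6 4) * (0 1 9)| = 12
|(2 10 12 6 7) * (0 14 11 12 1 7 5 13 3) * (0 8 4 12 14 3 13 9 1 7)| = |(0 3 8 4 12 6 5 9 1)(2 10 7)(11 14)| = 18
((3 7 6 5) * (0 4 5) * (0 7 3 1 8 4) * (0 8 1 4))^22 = (8)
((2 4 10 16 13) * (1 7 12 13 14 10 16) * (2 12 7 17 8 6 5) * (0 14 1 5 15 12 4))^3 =((0 14 10 5 2)(1 17 8 6 15 12 13 4 16))^3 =(0 5 14 2 10)(1 6 13)(4 17 15)(8 12 16)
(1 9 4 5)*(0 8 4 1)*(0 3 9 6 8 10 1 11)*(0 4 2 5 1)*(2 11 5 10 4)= (0 4 1 6 8 11 2 10)(3 9 5)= [4, 6, 10, 9, 1, 3, 8, 7, 11, 5, 0, 2]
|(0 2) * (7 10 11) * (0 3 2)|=|(2 3)(7 10 11)|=6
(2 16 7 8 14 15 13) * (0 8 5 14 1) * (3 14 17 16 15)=(0 8 1)(2 15 13)(3 14)(5 17 16 7)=[8, 0, 15, 14, 4, 17, 6, 5, 1, 9, 10, 11, 12, 2, 3, 13, 7, 16]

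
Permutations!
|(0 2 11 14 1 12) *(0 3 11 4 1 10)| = |(0 2 4 1 12 3 11 14 10)| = 9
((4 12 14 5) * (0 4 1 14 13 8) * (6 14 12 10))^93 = ((0 4 10 6 14 5 1 12 13 8))^93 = (0 6 1 8 10 5 13 4 14 12)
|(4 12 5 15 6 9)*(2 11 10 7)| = |(2 11 10 7)(4 12 5 15 6 9)| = 12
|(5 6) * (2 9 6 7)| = |(2 9 6 5 7)| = 5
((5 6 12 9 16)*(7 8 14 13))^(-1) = (5 16 9 12 6)(7 13 14 8)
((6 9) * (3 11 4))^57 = ((3 11 4)(6 9))^57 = (11)(6 9)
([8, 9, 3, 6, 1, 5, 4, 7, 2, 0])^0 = [0, 1, 2, 3, 4, 5, 6, 7, 8, 9]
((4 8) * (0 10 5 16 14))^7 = (0 5 14 10 16)(4 8)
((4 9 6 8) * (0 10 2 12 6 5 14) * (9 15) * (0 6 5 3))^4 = ((0 10 2 12 5 14 6 8 4 15 9 3))^4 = (0 5 4)(2 6 9)(3 12 8)(10 14 15)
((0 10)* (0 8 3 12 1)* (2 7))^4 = (0 12 8)(1 3 10)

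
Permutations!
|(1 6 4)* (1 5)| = |(1 6 4 5)| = 4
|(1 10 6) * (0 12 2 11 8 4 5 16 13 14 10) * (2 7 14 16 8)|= |(0 12 7 14 10 6 1)(2 11)(4 5 8)(13 16)|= 42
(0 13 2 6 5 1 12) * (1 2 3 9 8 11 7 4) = (0 13 3 9 8 11 7 4 1 12)(2 6 5) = [13, 12, 6, 9, 1, 2, 5, 4, 11, 8, 10, 7, 0, 3]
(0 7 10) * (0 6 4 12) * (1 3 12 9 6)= (0 7 10 1 3 12)(4 9 6)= [7, 3, 2, 12, 9, 5, 4, 10, 8, 6, 1, 11, 0]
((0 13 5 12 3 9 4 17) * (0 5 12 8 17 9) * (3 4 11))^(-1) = ((0 13 12 4 9 11 3)(5 8 17))^(-1) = (0 3 11 9 4 12 13)(5 17 8)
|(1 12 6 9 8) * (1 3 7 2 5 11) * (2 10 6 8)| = |(1 12 8 3 7 10 6 9 2 5 11)| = 11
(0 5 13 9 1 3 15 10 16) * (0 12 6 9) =(0 5 13)(1 3 15 10 16 12 6 9) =[5, 3, 2, 15, 4, 13, 9, 7, 8, 1, 16, 11, 6, 0, 14, 10, 12]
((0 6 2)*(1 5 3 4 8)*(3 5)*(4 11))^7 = (0 6 2)(1 11 8 3 4)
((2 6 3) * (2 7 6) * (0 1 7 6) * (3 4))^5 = (0 7 1)(3 4 6)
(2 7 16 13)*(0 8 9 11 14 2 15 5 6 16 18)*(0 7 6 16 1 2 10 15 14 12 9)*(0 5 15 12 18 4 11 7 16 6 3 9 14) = (0 8 5 6 1 2 3 9 7 4 11 18 16 13)(10 12 14) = [8, 2, 3, 9, 11, 6, 1, 4, 5, 7, 12, 18, 14, 0, 10, 15, 13, 17, 16]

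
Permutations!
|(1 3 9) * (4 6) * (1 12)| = |(1 3 9 12)(4 6)| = 4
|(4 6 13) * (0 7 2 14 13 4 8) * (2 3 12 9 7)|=20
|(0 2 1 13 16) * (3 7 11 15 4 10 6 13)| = 12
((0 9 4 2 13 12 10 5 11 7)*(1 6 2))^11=((0 9 4 1 6 2 13 12 10 5 11 7))^11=(0 7 11 5 10 12 13 2 6 1 4 9)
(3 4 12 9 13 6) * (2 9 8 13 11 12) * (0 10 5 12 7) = (0 10 5 12 8 13 6 3 4 2 9 11 7) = [10, 1, 9, 4, 2, 12, 3, 0, 13, 11, 5, 7, 8, 6]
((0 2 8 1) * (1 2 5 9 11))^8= (0 11 5 1 9)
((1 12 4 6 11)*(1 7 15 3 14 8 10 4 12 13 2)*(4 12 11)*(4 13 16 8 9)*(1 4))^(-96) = (1 10 7 14 16 12 15 9 8 11 3)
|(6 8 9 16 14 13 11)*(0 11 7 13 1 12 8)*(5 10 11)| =30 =|(0 5 10 11 6)(1 12 8 9 16 14)(7 13)|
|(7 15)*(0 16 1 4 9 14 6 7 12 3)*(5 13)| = 22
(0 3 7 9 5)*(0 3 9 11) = [9, 1, 2, 7, 4, 3, 6, 11, 8, 5, 10, 0] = (0 9 5 3 7 11)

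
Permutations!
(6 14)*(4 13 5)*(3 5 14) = (3 5 4 13 14 6) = [0, 1, 2, 5, 13, 4, 3, 7, 8, 9, 10, 11, 12, 14, 6]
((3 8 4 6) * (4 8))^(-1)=(8)(3 6 4)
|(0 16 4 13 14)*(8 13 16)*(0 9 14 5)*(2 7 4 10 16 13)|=|(0 8 2 7 4 13 5)(9 14)(10 16)|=14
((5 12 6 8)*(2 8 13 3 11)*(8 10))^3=(2 5 13)(3 10 12)(6 11 8)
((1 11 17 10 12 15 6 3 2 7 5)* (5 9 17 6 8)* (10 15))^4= ((1 11 6 3 2 7 9 17 15 8 5)(10 12))^4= (1 2 15 11 7 8 6 9 5 3 17)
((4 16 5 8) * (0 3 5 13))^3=((0 3 5 8 4 16 13))^3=(0 8 13 5 16 3 4)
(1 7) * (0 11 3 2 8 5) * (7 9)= [11, 9, 8, 2, 4, 0, 6, 1, 5, 7, 10, 3]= (0 11 3 2 8 5)(1 9 7)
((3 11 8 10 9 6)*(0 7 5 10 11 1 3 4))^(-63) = (1 3)(8 11) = ((0 7 5 10 9 6 4)(1 3)(8 11))^(-63)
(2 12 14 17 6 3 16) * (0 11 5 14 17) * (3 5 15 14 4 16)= (0 11 15 14)(2 12 17 6 5 4 16)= [11, 1, 12, 3, 16, 4, 5, 7, 8, 9, 10, 15, 17, 13, 0, 14, 2, 6]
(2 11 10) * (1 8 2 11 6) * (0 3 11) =[3, 8, 6, 11, 4, 5, 1, 7, 2, 9, 0, 10] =(0 3 11 10)(1 8 2 6)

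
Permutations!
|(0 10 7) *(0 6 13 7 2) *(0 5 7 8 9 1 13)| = |(0 10 2 5 7 6)(1 13 8 9)| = 12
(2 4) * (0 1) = (0 1)(2 4) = [1, 0, 4, 3, 2]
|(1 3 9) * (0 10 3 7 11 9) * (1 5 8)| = 6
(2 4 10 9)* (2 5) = [0, 1, 4, 3, 10, 2, 6, 7, 8, 5, 9] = (2 4 10 9 5)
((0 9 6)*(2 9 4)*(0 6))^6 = ((0 4 2 9))^6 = (0 2)(4 9)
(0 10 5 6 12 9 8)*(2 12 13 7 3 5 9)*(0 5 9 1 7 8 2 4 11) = (0 10 1 7 3 9 2 12 4 11)(5 6 13 8) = [10, 7, 12, 9, 11, 6, 13, 3, 5, 2, 1, 0, 4, 8]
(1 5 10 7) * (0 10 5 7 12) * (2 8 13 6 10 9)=[9, 7, 8, 3, 4, 5, 10, 1, 13, 2, 12, 11, 0, 6]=(0 9 2 8 13 6 10 12)(1 7)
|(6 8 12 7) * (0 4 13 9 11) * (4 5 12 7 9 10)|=15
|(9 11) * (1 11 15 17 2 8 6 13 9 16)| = 21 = |(1 11 16)(2 8 6 13 9 15 17)|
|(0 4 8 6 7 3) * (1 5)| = 6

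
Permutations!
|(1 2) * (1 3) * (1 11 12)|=5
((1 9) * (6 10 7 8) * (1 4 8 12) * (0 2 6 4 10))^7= (0 2 6)(1 10 12 9 7)(4 8)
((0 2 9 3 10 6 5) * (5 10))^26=((0 2 9 3 5)(6 10))^26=(10)(0 2 9 3 5)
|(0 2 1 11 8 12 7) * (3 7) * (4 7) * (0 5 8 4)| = |(0 2 1 11 4 7 5 8 12 3)| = 10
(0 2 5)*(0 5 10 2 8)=[8, 1, 10, 3, 4, 5, 6, 7, 0, 9, 2]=(0 8)(2 10)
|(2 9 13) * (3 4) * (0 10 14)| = |(0 10 14)(2 9 13)(3 4)| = 6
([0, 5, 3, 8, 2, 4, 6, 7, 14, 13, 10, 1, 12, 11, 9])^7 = [0, 9, 1, 5, 11, 13, 6, 7, 4, 3, 10, 14, 12, 8, 2]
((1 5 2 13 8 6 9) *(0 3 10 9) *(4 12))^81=((0 3 10 9 1 5 2 13 8 6)(4 12))^81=(0 3 10 9 1 5 2 13 8 6)(4 12)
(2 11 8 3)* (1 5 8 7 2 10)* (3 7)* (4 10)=(1 5 8 7 2 11 3 4 10)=[0, 5, 11, 4, 10, 8, 6, 2, 7, 9, 1, 3]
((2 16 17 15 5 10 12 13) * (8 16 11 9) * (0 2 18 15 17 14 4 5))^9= ((0 2 11 9 8 16 14 4 5 10 12 13 18 15))^9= (0 10 8 15 5 9 18 4 11 13 14 2 12 16)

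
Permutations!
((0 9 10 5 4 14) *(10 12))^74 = (0 5 9 4 12 14 10)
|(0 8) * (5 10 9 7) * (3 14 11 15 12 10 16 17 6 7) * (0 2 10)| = 10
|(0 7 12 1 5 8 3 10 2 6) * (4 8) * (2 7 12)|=|(0 12 1 5 4 8 3 10 7 2 6)|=11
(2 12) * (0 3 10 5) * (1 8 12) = [3, 8, 1, 10, 4, 0, 6, 7, 12, 9, 5, 11, 2] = (0 3 10 5)(1 8 12 2)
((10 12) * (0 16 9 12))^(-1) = ((0 16 9 12 10))^(-1) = (0 10 12 9 16)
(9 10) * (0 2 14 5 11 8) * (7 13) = (0 2 14 5 11 8)(7 13)(9 10) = [2, 1, 14, 3, 4, 11, 6, 13, 0, 10, 9, 8, 12, 7, 5]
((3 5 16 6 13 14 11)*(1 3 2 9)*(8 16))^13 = ((1 3 5 8 16 6 13 14 11 2 9))^13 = (1 5 16 13 11 9 3 8 6 14 2)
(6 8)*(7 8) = [0, 1, 2, 3, 4, 5, 7, 8, 6] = (6 7 8)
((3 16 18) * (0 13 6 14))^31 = (0 14 6 13)(3 16 18)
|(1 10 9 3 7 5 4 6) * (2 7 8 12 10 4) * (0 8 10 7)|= |(0 8 12 7 5 2)(1 4 6)(3 10 9)|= 6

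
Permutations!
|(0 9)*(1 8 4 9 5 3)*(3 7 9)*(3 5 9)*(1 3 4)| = |(0 9)(1 8)(4 5 7)| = 6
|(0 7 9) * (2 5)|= |(0 7 9)(2 5)|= 6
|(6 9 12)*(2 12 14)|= |(2 12 6 9 14)|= 5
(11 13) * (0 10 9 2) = (0 10 9 2)(11 13) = [10, 1, 0, 3, 4, 5, 6, 7, 8, 2, 9, 13, 12, 11]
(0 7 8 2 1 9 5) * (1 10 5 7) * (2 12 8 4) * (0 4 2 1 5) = (0 5 4 1 9 7 2 10)(8 12) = [5, 9, 10, 3, 1, 4, 6, 2, 12, 7, 0, 11, 8]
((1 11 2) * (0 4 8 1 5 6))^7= (0 6 5 2 11 1 8 4)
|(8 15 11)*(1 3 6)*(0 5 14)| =3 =|(0 5 14)(1 3 6)(8 15 11)|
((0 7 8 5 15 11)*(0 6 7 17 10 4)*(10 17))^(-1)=((17)(0 10 4)(5 15 11 6 7 8))^(-1)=(17)(0 4 10)(5 8 7 6 11 15)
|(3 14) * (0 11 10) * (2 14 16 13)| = 15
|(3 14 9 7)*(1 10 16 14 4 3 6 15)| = 8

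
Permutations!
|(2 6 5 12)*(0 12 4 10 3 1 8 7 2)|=|(0 12)(1 8 7 2 6 5 4 10 3)|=18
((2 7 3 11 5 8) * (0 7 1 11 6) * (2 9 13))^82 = (0 3)(1 13 8 11 2 9 5)(6 7) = ((0 7 3 6)(1 11 5 8 9 13 2))^82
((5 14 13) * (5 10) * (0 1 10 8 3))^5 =((0 1 10 5 14 13 8 3))^5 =(0 13 10 3 14 1 8 5)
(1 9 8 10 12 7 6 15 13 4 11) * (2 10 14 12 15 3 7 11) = [0, 9, 10, 7, 2, 5, 3, 6, 14, 8, 15, 1, 11, 4, 12, 13] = (1 9 8 14 12 11)(2 10 15 13 4)(3 7 6)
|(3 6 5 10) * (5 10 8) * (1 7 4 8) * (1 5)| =|(1 7 4 8)(3 6 10)| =12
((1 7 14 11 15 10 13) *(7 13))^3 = (1 13)(7 15 14 10 11)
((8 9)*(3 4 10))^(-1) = ((3 4 10)(8 9))^(-1) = (3 10 4)(8 9)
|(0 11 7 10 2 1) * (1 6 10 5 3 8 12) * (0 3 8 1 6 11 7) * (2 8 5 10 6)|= 14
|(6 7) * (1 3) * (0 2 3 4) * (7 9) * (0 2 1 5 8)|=|(0 1 4 2 3 5 8)(6 9 7)|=21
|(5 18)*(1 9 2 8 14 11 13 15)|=|(1 9 2 8 14 11 13 15)(5 18)|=8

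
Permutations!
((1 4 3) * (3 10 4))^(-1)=(1 3)(4 10)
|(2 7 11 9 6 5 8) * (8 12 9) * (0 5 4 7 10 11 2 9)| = |(0 5 12)(2 10 11 8 9 6 4 7)| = 24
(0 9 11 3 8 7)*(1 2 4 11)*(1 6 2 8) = (0 9 6 2 4 11 3 1 8 7) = [9, 8, 4, 1, 11, 5, 2, 0, 7, 6, 10, 3]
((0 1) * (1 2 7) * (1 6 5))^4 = (0 5 7)(1 6 2)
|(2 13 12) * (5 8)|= 6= |(2 13 12)(5 8)|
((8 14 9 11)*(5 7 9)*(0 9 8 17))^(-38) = (0 11)(5 8)(7 14)(9 17)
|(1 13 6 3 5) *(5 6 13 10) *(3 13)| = |(1 10 5)(3 6 13)| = 3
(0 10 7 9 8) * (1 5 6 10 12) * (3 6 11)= (0 12 1 5 11 3 6 10 7 9 8)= [12, 5, 2, 6, 4, 11, 10, 9, 0, 8, 7, 3, 1]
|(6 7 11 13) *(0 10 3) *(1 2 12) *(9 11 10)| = 24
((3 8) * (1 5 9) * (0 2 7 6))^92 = ((0 2 7 6)(1 5 9)(3 8))^92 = (1 9 5)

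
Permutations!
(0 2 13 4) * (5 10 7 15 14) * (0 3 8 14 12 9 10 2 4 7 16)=(0 4 3 8 14 5 2 13 7 15 12 9 10 16)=[4, 1, 13, 8, 3, 2, 6, 15, 14, 10, 16, 11, 9, 7, 5, 12, 0]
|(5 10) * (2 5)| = 3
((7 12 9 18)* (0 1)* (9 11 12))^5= (0 1)(7 18 9)(11 12)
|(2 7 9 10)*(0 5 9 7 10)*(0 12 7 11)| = 6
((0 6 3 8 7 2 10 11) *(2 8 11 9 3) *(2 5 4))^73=((0 6 5 4 2 10 9 3 11)(7 8))^73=(0 6 5 4 2 10 9 3 11)(7 8)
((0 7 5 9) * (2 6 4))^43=(0 9 5 7)(2 6 4)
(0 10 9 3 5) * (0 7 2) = (0 10 9 3 5 7 2) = [10, 1, 0, 5, 4, 7, 6, 2, 8, 3, 9]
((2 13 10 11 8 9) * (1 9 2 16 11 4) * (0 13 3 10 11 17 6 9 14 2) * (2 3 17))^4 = (1 4 10 3 14)(2 16 9 6 17)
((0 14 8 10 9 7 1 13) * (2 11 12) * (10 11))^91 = (0 11 10 1 14 12 9 13 8 2 7)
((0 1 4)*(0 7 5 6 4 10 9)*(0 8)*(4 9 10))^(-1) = (10)(0 8 9 6 5 7 4 1)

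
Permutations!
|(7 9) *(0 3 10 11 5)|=10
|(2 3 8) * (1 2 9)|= 5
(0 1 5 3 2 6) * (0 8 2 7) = [1, 5, 6, 7, 4, 3, 8, 0, 2] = (0 1 5 3 7)(2 6 8)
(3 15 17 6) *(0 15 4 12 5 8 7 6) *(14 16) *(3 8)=(0 15 17)(3 4 12 5)(6 8 7)(14 16)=[15, 1, 2, 4, 12, 3, 8, 6, 7, 9, 10, 11, 5, 13, 16, 17, 14, 0]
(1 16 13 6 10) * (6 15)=[0, 16, 2, 3, 4, 5, 10, 7, 8, 9, 1, 11, 12, 15, 14, 6, 13]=(1 16 13 15 6 10)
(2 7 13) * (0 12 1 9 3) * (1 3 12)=(0 1 9 12 3)(2 7 13)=[1, 9, 7, 0, 4, 5, 6, 13, 8, 12, 10, 11, 3, 2]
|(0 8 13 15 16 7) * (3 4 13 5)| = 9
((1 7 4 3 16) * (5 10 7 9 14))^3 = (1 5 4)(3 9 10)(7 16 14) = ((1 9 14 5 10 7 4 3 16))^3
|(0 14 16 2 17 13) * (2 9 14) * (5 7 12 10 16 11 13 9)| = 35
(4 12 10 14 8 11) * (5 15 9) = (4 12 10 14 8 11)(5 15 9) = [0, 1, 2, 3, 12, 15, 6, 7, 11, 5, 14, 4, 10, 13, 8, 9]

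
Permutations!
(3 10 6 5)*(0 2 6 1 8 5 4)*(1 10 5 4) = [2, 8, 6, 5, 0, 3, 1, 7, 4, 9, 10] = (10)(0 2 6 1 8 4)(3 5)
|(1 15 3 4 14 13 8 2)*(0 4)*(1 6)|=|(0 4 14 13 8 2 6 1 15 3)|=10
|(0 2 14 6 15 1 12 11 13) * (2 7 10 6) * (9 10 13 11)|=|(0 7 13)(1 12 9 10 6 15)(2 14)|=6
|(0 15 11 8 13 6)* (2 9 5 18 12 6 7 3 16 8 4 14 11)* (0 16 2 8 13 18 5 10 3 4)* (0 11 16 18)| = |(0 15 8)(2 9 10 3)(4 14 16 13 7)(6 18 12)| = 60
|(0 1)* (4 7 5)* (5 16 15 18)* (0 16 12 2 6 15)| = |(0 1 16)(2 6 15 18 5 4 7 12)| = 24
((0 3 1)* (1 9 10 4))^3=((0 3 9 10 4 1))^3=(0 10)(1 9)(3 4)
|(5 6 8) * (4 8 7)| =5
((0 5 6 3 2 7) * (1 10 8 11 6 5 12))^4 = ((0 12 1 10 8 11 6 3 2 7))^4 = (0 8 2 1 6)(3 12 11 7 10)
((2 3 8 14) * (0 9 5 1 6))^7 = ((0 9 5 1 6)(2 3 8 14))^7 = (0 5 6 9 1)(2 14 8 3)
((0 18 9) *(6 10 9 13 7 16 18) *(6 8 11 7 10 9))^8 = (0 6 13 16 11)(7 8 9 10 18)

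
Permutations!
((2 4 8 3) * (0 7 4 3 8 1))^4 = (8) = ((8)(0 7 4 1)(2 3))^4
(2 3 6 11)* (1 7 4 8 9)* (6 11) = (1 7 4 8 9)(2 3 11) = [0, 7, 3, 11, 8, 5, 6, 4, 9, 1, 10, 2]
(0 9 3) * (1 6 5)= (0 9 3)(1 6 5)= [9, 6, 2, 0, 4, 1, 5, 7, 8, 3]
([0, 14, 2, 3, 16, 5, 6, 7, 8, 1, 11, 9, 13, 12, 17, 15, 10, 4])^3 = (1 4 11 14 16 9 17 10)(12 13)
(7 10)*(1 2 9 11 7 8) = (1 2 9 11 7 10 8) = [0, 2, 9, 3, 4, 5, 6, 10, 1, 11, 8, 7]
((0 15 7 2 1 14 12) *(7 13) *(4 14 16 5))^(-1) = (0 12 14 4 5 16 1 2 7 13 15)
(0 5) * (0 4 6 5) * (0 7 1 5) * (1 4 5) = (0 7 4 6) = [7, 1, 2, 3, 6, 5, 0, 4]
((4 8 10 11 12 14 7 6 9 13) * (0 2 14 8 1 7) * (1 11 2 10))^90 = (0 2)(10 14)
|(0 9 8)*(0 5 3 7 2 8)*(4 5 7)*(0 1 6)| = 12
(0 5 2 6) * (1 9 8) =(0 5 2 6)(1 9 8) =[5, 9, 6, 3, 4, 2, 0, 7, 1, 8]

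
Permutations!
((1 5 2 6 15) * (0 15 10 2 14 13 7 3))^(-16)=((0 15 1 5 14 13 7 3)(2 6 10))^(-16)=(15)(2 10 6)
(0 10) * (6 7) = (0 10)(6 7) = [10, 1, 2, 3, 4, 5, 7, 6, 8, 9, 0]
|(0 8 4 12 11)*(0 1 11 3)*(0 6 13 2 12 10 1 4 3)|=28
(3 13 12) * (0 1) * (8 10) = [1, 0, 2, 13, 4, 5, 6, 7, 10, 9, 8, 11, 3, 12] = (0 1)(3 13 12)(8 10)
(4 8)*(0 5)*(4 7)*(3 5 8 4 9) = (0 8 7 9 3 5) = [8, 1, 2, 5, 4, 0, 6, 9, 7, 3]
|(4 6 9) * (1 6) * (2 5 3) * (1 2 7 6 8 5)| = |(1 8 5 3 7 6 9 4 2)| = 9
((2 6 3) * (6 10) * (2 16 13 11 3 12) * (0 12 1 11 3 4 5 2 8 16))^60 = (16)(1 2 11 10 4 6 5)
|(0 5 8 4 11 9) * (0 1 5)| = 6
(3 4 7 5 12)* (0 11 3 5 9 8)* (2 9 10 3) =[11, 1, 9, 4, 7, 12, 6, 10, 0, 8, 3, 2, 5] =(0 11 2 9 8)(3 4 7 10)(5 12)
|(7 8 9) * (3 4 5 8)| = 6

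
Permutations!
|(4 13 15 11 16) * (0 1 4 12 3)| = |(0 1 4 13 15 11 16 12 3)| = 9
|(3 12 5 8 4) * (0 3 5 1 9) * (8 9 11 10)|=10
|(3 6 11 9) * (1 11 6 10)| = 5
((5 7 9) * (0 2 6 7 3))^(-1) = (0 3 5 9 7 6 2)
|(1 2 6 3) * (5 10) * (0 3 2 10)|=10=|(0 3 1 10 5)(2 6)|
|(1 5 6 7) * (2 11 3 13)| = 4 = |(1 5 6 7)(2 11 3 13)|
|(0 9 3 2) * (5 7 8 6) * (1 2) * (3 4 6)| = |(0 9 4 6 5 7 8 3 1 2)| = 10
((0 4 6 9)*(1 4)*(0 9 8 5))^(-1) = (9)(0 5 8 6 4 1)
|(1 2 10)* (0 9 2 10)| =|(0 9 2)(1 10)| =6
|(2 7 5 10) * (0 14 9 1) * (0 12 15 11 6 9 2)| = 6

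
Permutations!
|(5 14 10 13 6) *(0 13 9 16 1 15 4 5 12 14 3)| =13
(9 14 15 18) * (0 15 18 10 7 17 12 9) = (0 15 10 7 17 12 9 14 18) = [15, 1, 2, 3, 4, 5, 6, 17, 8, 14, 7, 11, 9, 13, 18, 10, 16, 12, 0]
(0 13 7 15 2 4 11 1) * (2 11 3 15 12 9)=[13, 0, 4, 15, 3, 5, 6, 12, 8, 2, 10, 1, 9, 7, 14, 11]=(0 13 7 12 9 2 4 3 15 11 1)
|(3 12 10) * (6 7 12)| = 5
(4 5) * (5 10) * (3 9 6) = (3 9 6)(4 10 5) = [0, 1, 2, 9, 10, 4, 3, 7, 8, 6, 5]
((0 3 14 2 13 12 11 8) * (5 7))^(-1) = ((0 3 14 2 13 12 11 8)(5 7))^(-1) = (0 8 11 12 13 2 14 3)(5 7)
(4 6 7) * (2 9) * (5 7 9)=(2 5 7 4 6 9)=[0, 1, 5, 3, 6, 7, 9, 4, 8, 2]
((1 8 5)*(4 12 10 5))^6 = (12)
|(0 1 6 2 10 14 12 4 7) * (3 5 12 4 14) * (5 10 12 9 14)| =|(0 1 6 2 12 5 9 14 4 7)(3 10)| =10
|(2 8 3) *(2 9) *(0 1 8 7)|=7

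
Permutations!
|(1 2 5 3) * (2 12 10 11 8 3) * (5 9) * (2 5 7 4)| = 12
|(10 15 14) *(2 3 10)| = 5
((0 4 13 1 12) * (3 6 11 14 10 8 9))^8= (0 1 4 12 13)(3 6 11 14 10 8 9)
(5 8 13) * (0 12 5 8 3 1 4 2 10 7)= (0 12 5 3 1 4 2 10 7)(8 13)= [12, 4, 10, 1, 2, 3, 6, 0, 13, 9, 7, 11, 5, 8]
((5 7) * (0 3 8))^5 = (0 8 3)(5 7)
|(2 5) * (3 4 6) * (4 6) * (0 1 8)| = |(0 1 8)(2 5)(3 6)| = 6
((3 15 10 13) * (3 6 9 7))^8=((3 15 10 13 6 9 7))^8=(3 15 10 13 6 9 7)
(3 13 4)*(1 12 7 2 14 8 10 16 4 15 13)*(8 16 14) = (1 12 7 2 8 10 14 16 4 3)(13 15) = [0, 12, 8, 1, 3, 5, 6, 2, 10, 9, 14, 11, 7, 15, 16, 13, 4]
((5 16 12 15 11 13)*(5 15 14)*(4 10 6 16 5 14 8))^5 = (4 8 12 16 6 10)(11 15 13)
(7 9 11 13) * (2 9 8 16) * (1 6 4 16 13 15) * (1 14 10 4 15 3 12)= [0, 6, 9, 12, 16, 5, 15, 8, 13, 11, 4, 3, 1, 7, 10, 14, 2]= (1 6 15 14 10 4 16 2 9 11 3 12)(7 8 13)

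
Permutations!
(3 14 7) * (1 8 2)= (1 8 2)(3 14 7)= [0, 8, 1, 14, 4, 5, 6, 3, 2, 9, 10, 11, 12, 13, 7]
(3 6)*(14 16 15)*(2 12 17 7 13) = (2 12 17 7 13)(3 6)(14 16 15) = [0, 1, 12, 6, 4, 5, 3, 13, 8, 9, 10, 11, 17, 2, 16, 14, 15, 7]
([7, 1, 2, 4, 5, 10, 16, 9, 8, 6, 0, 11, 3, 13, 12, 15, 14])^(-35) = [5, 1, 2, 14, 12, 3, 7, 10, 8, 0, 4, 11, 16, 13, 6, 15, 9]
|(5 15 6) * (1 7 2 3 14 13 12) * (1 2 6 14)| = |(1 7 6 5 15 14 13 12 2 3)| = 10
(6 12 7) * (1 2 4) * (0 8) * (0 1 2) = (0 8 1)(2 4)(6 12 7) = [8, 0, 4, 3, 2, 5, 12, 6, 1, 9, 10, 11, 7]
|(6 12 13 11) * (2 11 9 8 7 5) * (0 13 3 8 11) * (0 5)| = 18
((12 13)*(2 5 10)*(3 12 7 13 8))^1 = (2 5 10)(3 12 8)(7 13)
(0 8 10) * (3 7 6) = (0 8 10)(3 7 6) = [8, 1, 2, 7, 4, 5, 3, 6, 10, 9, 0]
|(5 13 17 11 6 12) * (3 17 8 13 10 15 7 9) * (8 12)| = 12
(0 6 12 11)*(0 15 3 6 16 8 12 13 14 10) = [16, 1, 2, 6, 4, 5, 13, 7, 12, 9, 0, 15, 11, 14, 10, 3, 8] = (0 16 8 12 11 15 3 6 13 14 10)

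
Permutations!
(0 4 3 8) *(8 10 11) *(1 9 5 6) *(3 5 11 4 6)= (0 6 1 9 11 8)(3 10 4 5)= [6, 9, 2, 10, 5, 3, 1, 7, 0, 11, 4, 8]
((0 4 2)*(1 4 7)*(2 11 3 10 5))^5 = ((0 7 1 4 11 3 10 5 2))^5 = (0 3 7 10 1 5 4 2 11)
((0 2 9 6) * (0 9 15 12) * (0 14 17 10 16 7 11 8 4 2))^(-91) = ((2 15 12 14 17 10 16 7 11 8 4)(6 9))^(-91) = (2 11 10 12 4 7 17 15 8 16 14)(6 9)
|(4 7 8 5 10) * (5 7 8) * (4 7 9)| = 3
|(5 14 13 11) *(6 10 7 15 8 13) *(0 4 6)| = |(0 4 6 10 7 15 8 13 11 5 14)| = 11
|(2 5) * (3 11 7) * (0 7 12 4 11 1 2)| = 6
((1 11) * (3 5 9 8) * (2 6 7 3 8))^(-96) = (11)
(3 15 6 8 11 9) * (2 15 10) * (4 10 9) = (2 15 6 8 11 4 10)(3 9) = [0, 1, 15, 9, 10, 5, 8, 7, 11, 3, 2, 4, 12, 13, 14, 6]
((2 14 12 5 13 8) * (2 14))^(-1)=(5 12 14 8 13)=((5 13 8 14 12))^(-1)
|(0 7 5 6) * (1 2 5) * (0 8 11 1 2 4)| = |(0 7 2 5 6 8 11 1 4)| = 9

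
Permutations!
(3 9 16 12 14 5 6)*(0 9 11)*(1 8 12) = [9, 8, 2, 11, 4, 6, 3, 7, 12, 16, 10, 0, 14, 13, 5, 15, 1] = (0 9 16 1 8 12 14 5 6 3 11)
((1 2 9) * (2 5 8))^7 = (1 8 9 5 2)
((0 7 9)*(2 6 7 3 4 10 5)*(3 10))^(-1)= (0 9 7 6 2 5 10)(3 4)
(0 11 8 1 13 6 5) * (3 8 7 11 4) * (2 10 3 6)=[4, 13, 10, 8, 6, 0, 5, 11, 1, 9, 3, 7, 12, 2]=(0 4 6 5)(1 13 2 10 3 8)(7 11)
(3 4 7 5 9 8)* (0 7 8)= (0 7 5 9)(3 4 8)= [7, 1, 2, 4, 8, 9, 6, 5, 3, 0]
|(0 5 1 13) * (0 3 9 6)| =|(0 5 1 13 3 9 6)| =7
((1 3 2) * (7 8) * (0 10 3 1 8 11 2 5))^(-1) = ((0 10 3 5)(2 8 7 11))^(-1) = (0 5 3 10)(2 11 7 8)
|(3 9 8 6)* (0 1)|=|(0 1)(3 9 8 6)|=4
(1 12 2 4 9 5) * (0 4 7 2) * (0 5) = (0 4 9)(1 12 5)(2 7) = [4, 12, 7, 3, 9, 1, 6, 2, 8, 0, 10, 11, 5]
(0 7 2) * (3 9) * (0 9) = [7, 1, 9, 0, 4, 5, 6, 2, 8, 3] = (0 7 2 9 3)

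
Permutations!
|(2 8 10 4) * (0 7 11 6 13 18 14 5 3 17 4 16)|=|(0 7 11 6 13 18 14 5 3 17 4 2 8 10 16)|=15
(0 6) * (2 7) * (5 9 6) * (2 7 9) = (0 5 2 9 6) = [5, 1, 9, 3, 4, 2, 0, 7, 8, 6]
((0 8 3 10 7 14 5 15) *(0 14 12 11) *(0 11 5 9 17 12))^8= (0 10 8 7 3)(5 14 17)(9 12 15)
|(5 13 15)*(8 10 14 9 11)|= |(5 13 15)(8 10 14 9 11)|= 15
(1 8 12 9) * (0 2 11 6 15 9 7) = (0 2 11 6 15 9 1 8 12 7) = [2, 8, 11, 3, 4, 5, 15, 0, 12, 1, 10, 6, 7, 13, 14, 9]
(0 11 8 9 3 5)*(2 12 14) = (0 11 8 9 3 5)(2 12 14) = [11, 1, 12, 5, 4, 0, 6, 7, 9, 3, 10, 8, 14, 13, 2]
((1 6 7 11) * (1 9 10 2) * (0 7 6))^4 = ((0 7 11 9 10 2 1))^4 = (0 10 7 2 11 1 9)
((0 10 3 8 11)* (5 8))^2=((0 10 3 5 8 11))^2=(0 3 8)(5 11 10)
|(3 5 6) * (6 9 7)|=|(3 5 9 7 6)|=5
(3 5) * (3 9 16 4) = (3 5 9 16 4) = [0, 1, 2, 5, 3, 9, 6, 7, 8, 16, 10, 11, 12, 13, 14, 15, 4]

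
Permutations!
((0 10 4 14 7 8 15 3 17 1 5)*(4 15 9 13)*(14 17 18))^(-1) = (0 5 1 17 4 13 9 8 7 14 18 3 15 10)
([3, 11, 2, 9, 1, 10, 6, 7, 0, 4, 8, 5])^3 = (0 4 5)(1 10 3)(8 9 11)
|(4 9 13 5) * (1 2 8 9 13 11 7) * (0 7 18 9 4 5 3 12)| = |(0 7 1 2 8 4 13 3 12)(9 11 18)| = 9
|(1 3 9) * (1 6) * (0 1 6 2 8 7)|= |(0 1 3 9 2 8 7)|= 7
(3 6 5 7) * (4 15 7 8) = (3 6 5 8 4 15 7) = [0, 1, 2, 6, 15, 8, 5, 3, 4, 9, 10, 11, 12, 13, 14, 7]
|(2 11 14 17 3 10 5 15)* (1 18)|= |(1 18)(2 11 14 17 3 10 5 15)|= 8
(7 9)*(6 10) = (6 10)(7 9) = [0, 1, 2, 3, 4, 5, 10, 9, 8, 7, 6]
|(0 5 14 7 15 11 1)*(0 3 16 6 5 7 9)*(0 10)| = |(0 7 15 11 1 3 16 6 5 14 9 10)| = 12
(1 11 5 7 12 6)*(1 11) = [0, 1, 2, 3, 4, 7, 11, 12, 8, 9, 10, 5, 6] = (5 7 12 6 11)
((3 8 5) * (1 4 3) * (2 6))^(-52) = (1 8 4 5 3)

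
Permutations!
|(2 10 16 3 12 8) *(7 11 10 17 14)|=|(2 17 14 7 11 10 16 3 12 8)|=10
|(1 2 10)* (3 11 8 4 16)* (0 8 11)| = |(0 8 4 16 3)(1 2 10)| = 15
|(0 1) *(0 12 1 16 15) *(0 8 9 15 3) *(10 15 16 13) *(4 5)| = |(0 13 10 15 8 9 16 3)(1 12)(4 5)| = 8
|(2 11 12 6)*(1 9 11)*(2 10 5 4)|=9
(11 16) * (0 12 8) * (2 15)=(0 12 8)(2 15)(11 16)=[12, 1, 15, 3, 4, 5, 6, 7, 0, 9, 10, 16, 8, 13, 14, 2, 11]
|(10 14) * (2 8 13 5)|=|(2 8 13 5)(10 14)|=4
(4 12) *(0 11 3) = [11, 1, 2, 0, 12, 5, 6, 7, 8, 9, 10, 3, 4] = (0 11 3)(4 12)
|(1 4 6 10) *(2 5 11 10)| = |(1 4 6 2 5 11 10)| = 7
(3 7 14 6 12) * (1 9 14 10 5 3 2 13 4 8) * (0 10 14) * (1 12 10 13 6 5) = [13, 9, 6, 7, 8, 3, 10, 14, 12, 0, 1, 11, 2, 4, 5] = (0 13 4 8 12 2 6 10 1 9)(3 7 14 5)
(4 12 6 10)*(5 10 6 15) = (4 12 15 5 10) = [0, 1, 2, 3, 12, 10, 6, 7, 8, 9, 4, 11, 15, 13, 14, 5]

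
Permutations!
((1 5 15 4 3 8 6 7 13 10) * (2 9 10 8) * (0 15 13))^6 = (0 10 7 9 6 2 8 3 13 4 5 15 1)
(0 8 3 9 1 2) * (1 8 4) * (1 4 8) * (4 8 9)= (0 9 1 2)(3 4 8)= [9, 2, 0, 4, 8, 5, 6, 7, 3, 1]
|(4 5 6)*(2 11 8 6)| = |(2 11 8 6 4 5)| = 6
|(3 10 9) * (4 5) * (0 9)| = 4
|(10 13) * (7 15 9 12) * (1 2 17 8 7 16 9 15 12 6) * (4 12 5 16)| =|(1 2 17 8 7 5 16 9 6)(4 12)(10 13)| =18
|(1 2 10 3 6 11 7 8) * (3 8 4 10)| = 9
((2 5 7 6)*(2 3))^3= (2 6 5 3 7)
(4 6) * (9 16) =[0, 1, 2, 3, 6, 5, 4, 7, 8, 16, 10, 11, 12, 13, 14, 15, 9] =(4 6)(9 16)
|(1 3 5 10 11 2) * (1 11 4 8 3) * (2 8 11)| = 6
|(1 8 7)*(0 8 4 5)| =6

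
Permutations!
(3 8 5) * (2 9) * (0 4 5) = (0 4 5 3 8)(2 9) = [4, 1, 9, 8, 5, 3, 6, 7, 0, 2]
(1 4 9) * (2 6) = (1 4 9)(2 6) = [0, 4, 6, 3, 9, 5, 2, 7, 8, 1]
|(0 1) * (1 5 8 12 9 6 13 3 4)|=|(0 5 8 12 9 6 13 3 4 1)|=10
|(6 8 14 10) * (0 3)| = |(0 3)(6 8 14 10)| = 4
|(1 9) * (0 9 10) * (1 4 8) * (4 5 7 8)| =|(0 9 5 7 8 1 10)| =7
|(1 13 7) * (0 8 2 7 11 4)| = 8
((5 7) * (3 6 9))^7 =(3 6 9)(5 7)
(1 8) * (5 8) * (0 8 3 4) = (0 8 1 5 3 4) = [8, 5, 2, 4, 0, 3, 6, 7, 1]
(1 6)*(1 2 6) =(2 6) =[0, 1, 6, 3, 4, 5, 2]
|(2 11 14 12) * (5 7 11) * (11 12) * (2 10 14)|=|(2 5 7 12 10 14 11)|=7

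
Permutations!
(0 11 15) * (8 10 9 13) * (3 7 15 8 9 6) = (0 11 8 10 6 3 7 15)(9 13) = [11, 1, 2, 7, 4, 5, 3, 15, 10, 13, 6, 8, 12, 9, 14, 0]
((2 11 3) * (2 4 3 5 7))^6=((2 11 5 7)(3 4))^6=(2 5)(7 11)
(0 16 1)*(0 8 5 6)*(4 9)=(0 16 1 8 5 6)(4 9)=[16, 8, 2, 3, 9, 6, 0, 7, 5, 4, 10, 11, 12, 13, 14, 15, 1]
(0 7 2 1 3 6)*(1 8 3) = (0 7 2 8 3 6) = [7, 1, 8, 6, 4, 5, 0, 2, 3]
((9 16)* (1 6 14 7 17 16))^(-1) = (1 9 16 17 7 14 6)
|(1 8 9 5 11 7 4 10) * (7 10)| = |(1 8 9 5 11 10)(4 7)| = 6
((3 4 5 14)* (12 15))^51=((3 4 5 14)(12 15))^51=(3 14 5 4)(12 15)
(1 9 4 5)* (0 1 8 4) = (0 1 9)(4 5 8) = [1, 9, 2, 3, 5, 8, 6, 7, 4, 0]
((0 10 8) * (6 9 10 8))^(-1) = ((0 8)(6 9 10))^(-1) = (0 8)(6 10 9)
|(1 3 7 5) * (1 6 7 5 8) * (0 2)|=|(0 2)(1 3 5 6 7 8)|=6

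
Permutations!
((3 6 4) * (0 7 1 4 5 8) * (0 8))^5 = (8)(0 6 4 7 5 3 1)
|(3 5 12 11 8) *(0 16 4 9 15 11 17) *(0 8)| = 30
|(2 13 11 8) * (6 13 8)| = 6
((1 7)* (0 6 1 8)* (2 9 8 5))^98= (0 1 5 9)(2 8 6 7)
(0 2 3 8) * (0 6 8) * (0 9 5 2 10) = (0 10)(2 3 9 5)(6 8) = [10, 1, 3, 9, 4, 2, 8, 7, 6, 5, 0]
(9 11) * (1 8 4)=(1 8 4)(9 11)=[0, 8, 2, 3, 1, 5, 6, 7, 4, 11, 10, 9]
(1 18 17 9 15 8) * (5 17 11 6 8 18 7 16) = (1 7 16 5 17 9 15 18 11 6 8) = [0, 7, 2, 3, 4, 17, 8, 16, 1, 15, 10, 6, 12, 13, 14, 18, 5, 9, 11]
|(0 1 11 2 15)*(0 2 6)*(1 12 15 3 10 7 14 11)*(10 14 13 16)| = 8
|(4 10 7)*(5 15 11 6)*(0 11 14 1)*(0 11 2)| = 6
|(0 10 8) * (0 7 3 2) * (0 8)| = |(0 10)(2 8 7 3)| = 4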